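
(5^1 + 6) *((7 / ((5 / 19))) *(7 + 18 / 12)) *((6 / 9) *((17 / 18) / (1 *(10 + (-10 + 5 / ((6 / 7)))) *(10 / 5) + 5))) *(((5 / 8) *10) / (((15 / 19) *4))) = 8033333 / 43200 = 185.96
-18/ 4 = -9/ 2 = -4.50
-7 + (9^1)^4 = 6554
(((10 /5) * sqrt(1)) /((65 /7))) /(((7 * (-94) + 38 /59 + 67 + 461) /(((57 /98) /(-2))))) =1121 /2315040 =0.00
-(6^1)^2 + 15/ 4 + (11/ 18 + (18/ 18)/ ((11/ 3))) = -12421/ 396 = -31.37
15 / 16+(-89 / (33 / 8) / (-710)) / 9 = 1587221 / 1686960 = 0.94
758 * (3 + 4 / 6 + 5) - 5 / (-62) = 1221911 / 186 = 6569.41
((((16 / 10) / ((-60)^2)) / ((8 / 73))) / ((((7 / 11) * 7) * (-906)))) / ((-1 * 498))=803 / 397947816000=0.00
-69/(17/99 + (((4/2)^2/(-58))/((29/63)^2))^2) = -4063238105751/16350169013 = -248.51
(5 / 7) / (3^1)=0.24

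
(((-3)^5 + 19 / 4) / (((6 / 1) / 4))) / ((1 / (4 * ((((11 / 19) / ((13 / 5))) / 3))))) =-47.16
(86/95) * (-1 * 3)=-258/95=-2.72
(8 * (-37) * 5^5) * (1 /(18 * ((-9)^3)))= 462500 /6561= 70.49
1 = 1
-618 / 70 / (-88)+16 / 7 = 7349 / 3080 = 2.39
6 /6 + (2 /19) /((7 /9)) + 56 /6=4177 /399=10.47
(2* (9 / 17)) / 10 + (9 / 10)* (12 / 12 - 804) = -122841 / 170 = -722.59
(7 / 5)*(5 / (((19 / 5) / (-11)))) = -385 / 19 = -20.26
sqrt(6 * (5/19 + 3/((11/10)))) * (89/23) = 2225 * sqrt(1254)/4807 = 16.39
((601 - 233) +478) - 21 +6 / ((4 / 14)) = 846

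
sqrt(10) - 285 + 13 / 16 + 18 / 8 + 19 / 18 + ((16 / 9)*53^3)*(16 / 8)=sqrt(10) + 8464953 / 16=529062.72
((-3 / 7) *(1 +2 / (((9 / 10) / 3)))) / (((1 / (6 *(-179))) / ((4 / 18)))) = 16468 / 21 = 784.19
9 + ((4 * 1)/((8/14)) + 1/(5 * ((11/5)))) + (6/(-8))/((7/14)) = 321/22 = 14.59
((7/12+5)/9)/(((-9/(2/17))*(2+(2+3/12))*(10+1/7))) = -938/4986117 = -0.00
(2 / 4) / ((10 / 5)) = 1 / 4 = 0.25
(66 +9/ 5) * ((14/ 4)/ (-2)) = -2373/ 20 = -118.65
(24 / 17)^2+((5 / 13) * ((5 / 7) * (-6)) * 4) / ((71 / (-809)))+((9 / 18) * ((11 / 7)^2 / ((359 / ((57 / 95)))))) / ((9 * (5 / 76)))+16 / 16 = 27493955071081 / 351925985775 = 78.12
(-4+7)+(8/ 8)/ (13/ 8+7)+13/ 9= 944/ 207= 4.56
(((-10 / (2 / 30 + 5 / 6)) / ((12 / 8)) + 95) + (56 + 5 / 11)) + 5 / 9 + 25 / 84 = 1204991 / 8316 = 144.90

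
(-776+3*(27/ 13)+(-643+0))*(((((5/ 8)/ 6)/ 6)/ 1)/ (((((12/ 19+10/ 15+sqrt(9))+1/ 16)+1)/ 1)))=-290795/ 63557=-4.58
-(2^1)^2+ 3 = -1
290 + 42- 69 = 263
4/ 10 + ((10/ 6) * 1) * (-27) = -223/ 5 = -44.60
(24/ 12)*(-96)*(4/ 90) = -128/ 15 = -8.53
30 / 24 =5 / 4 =1.25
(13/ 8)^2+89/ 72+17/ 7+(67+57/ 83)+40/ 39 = 326366585/ 4350528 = 75.02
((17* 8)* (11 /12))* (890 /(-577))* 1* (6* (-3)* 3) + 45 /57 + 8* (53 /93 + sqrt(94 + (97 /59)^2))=8* sqrt(336623) /59 + 10592398387 /1019559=10467.87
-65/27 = -2.41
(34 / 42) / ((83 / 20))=340 / 1743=0.20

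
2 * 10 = 20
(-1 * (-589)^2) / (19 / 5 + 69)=-1734605 / 364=-4765.40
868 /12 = 217 /3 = 72.33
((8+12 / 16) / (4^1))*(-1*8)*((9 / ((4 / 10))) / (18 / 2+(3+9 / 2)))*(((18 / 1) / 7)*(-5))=306.82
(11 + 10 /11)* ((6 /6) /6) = 131 /66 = 1.98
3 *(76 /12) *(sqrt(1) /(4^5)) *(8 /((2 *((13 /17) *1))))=323 /3328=0.10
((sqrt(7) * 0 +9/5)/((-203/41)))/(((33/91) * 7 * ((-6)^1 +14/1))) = -1599/89320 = -0.02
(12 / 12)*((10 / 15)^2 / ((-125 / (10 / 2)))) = -4 / 225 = -0.02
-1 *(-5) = 5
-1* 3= -3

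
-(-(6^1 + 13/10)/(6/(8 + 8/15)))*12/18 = 4672/675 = 6.92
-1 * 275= -275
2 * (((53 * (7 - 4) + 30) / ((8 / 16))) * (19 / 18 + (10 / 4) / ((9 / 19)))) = 4788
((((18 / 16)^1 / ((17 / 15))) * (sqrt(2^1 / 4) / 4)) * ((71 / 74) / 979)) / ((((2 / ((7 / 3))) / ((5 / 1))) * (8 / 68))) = 111825 * sqrt(2) / 18546176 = 0.01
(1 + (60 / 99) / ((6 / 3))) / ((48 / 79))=3397 / 1584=2.14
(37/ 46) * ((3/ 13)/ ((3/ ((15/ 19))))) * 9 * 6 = 14985/ 5681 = 2.64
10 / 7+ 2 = 24 / 7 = 3.43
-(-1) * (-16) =-16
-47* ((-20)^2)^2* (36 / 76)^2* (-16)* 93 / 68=226592640000 / 6137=36922379.01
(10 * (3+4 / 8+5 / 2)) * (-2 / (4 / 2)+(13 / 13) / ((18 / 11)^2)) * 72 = -8120 / 3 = -2706.67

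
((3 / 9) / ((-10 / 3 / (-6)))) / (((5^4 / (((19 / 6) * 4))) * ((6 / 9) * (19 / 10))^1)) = 6 / 625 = 0.01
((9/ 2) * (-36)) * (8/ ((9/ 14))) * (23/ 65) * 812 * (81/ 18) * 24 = -4066288128/ 65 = -62558278.89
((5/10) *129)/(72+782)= 129/1708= 0.08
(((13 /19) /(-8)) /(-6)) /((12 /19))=13 /576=0.02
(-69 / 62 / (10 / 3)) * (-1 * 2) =207 / 310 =0.67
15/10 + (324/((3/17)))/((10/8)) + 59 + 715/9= 1608.74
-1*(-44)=44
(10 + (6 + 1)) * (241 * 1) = 4097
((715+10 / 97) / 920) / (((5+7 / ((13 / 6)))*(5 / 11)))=1983839 / 9548680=0.21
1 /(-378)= -1 /378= -0.00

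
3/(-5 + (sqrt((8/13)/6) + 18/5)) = -2.78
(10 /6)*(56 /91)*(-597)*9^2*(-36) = 23211360 /13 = 1785489.23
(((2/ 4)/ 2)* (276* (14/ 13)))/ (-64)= -483/ 416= -1.16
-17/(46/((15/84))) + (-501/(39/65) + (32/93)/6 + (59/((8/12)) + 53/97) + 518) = -7946113127/34857144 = -227.96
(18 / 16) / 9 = 1 / 8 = 0.12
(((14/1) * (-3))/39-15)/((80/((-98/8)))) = 2.46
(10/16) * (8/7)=5/7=0.71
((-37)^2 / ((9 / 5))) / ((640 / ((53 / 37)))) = 1961 / 1152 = 1.70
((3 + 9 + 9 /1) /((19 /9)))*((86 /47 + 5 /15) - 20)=-158445 /893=-177.43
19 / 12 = 1.58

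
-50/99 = -0.51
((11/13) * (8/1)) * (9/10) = 396/65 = 6.09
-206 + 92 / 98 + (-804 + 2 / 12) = -296615 / 294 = -1008.89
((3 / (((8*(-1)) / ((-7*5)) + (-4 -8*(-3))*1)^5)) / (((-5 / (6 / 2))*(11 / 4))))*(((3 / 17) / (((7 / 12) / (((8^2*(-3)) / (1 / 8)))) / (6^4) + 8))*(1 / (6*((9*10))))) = -201684000 / 25548717199889877697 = -0.00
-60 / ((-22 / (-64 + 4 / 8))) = -1905 / 11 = -173.18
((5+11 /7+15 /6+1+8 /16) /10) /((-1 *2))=-0.53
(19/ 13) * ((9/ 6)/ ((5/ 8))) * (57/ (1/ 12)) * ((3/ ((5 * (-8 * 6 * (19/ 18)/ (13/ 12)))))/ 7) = -1539/ 350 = -4.40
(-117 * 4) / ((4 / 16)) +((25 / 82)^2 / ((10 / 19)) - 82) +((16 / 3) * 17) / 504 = -4965520981 / 2541672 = -1953.64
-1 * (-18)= 18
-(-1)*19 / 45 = 19 / 45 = 0.42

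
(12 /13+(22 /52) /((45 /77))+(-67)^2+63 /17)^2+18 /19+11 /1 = 151830059921090479 /7516629900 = 20199219.86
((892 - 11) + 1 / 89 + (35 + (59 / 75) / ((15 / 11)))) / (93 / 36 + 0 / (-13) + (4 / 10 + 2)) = 367093544 / 1995825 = 183.93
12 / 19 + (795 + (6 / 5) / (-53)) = 4005891 / 5035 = 795.61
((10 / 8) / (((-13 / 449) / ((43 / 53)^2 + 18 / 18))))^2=27338310246025 / 5333965156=5125.33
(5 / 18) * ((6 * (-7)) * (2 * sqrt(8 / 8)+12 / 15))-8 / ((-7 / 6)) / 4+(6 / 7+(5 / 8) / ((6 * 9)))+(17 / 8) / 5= -448439 / 15120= -29.66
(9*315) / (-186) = -945 / 62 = -15.24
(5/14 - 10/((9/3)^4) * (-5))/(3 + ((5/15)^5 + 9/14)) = 3315/12407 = 0.27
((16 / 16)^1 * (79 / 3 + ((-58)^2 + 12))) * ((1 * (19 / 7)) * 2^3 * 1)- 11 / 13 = 20168801 / 273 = 73878.39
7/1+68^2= 4631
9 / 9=1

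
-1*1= -1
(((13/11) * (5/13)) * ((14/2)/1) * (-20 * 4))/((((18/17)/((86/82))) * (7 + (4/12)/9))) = -307020/8569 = -35.83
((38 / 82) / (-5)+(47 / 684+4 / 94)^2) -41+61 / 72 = -40.23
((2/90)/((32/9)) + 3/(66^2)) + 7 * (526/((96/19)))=14108331/19360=728.74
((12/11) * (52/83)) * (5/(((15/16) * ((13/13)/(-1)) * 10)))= -0.36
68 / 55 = 1.24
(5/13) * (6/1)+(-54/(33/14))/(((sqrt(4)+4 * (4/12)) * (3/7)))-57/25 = -57231/3575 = -16.01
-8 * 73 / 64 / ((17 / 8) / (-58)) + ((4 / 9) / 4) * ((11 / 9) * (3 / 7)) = 800413 / 3213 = 249.12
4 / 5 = 0.80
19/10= 1.90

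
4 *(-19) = -76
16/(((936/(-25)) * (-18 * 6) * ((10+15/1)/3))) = 1/2106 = 0.00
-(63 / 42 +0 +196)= -395 / 2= -197.50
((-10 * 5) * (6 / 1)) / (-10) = 30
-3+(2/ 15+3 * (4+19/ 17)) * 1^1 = 3184/ 255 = 12.49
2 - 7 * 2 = -12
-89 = -89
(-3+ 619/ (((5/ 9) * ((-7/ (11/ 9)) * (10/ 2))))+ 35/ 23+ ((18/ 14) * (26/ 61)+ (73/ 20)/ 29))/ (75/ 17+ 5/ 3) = -57684104217/ 8829079000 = -6.53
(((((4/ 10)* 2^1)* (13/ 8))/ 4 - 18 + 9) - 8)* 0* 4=0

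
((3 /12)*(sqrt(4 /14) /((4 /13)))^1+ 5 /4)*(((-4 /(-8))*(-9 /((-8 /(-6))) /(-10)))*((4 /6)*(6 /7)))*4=351*sqrt(14) /3920+ 27 /28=1.30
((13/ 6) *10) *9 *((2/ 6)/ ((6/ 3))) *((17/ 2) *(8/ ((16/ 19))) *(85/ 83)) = 1784575/ 664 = 2687.61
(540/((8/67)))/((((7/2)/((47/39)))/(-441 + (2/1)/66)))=-687363720/1001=-686677.04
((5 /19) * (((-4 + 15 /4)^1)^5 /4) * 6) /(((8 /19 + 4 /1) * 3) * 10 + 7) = -15 /5433344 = -0.00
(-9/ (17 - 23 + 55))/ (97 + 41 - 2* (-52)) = -9/ 11858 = -0.00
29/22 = 1.32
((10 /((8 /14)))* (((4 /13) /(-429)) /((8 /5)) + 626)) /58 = 244383965 /1293864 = 188.88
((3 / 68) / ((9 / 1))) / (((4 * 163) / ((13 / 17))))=13 / 2261136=0.00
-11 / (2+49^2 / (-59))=649 / 2283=0.28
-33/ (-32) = 33/ 32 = 1.03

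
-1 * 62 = -62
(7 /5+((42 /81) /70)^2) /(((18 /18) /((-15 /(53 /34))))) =-867544 /64395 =-13.47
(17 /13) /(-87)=-17 /1131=-0.02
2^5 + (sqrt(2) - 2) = sqrt(2) + 30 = 31.41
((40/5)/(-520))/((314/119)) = -119/20410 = -0.01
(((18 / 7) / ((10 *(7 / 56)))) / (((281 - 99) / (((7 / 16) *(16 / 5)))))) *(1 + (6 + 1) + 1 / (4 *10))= 2889 / 22750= 0.13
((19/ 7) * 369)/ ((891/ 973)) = 108281/ 99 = 1093.75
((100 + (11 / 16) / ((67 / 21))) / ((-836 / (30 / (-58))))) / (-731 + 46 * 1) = -0.00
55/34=1.62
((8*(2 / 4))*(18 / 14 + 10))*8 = 2528 / 7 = 361.14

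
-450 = -450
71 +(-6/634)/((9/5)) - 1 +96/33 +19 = 961406/10461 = 91.90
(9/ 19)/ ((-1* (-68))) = 9/ 1292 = 0.01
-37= -37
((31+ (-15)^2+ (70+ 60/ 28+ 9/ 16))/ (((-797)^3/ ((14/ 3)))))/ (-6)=36815/ 72901666512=0.00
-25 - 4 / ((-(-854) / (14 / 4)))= -1526 / 61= -25.02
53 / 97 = 0.55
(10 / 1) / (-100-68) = -5 / 84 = -0.06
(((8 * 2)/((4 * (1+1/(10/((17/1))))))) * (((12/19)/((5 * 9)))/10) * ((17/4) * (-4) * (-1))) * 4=1088/7695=0.14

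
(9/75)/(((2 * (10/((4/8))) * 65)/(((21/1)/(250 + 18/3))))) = 63/16640000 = 0.00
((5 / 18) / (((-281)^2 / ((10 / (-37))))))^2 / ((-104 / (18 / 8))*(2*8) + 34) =-25 / 19512142265513214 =-0.00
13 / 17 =0.76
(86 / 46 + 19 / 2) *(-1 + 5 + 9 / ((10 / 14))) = 188.73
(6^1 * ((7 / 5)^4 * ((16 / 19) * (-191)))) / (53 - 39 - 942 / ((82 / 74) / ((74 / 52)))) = 23465184288 / 7568376875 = 3.10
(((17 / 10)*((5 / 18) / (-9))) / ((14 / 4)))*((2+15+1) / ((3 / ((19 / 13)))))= -323 / 2457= -0.13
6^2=36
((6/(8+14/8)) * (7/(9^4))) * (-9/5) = -56/47385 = -0.00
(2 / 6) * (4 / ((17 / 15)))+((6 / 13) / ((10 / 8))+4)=6128 / 1105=5.55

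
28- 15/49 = 1357/49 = 27.69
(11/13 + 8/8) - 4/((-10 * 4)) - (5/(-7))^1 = 2421/910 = 2.66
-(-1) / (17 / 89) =89 / 17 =5.24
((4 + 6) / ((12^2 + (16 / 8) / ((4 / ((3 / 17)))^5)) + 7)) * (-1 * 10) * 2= -145393356800 / 109771984627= -1.32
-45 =-45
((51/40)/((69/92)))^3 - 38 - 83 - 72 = -188087/1000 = -188.09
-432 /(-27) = 16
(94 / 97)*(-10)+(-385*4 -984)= -245768 / 97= -2533.69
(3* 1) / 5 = 0.60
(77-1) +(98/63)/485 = 331754/4365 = 76.00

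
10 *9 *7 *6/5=756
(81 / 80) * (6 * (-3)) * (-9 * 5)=6561 / 8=820.12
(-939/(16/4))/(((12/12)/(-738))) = 346491/2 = 173245.50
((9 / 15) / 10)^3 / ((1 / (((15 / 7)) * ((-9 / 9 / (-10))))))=0.00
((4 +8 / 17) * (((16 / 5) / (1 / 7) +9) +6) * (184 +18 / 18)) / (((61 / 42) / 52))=1107467.02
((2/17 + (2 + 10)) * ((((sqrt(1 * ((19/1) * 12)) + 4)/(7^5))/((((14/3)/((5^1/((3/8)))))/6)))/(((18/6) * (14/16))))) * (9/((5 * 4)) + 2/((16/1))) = 151616/14000231 + 75808 * sqrt(57)/14000231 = 0.05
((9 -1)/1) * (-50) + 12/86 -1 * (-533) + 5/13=74640/559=133.52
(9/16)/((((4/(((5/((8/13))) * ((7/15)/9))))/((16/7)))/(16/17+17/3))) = 4381/4896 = 0.89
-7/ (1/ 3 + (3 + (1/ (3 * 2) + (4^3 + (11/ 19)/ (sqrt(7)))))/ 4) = -19387144/ 47428779 + 23408 * sqrt(7)/ 47428779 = -0.41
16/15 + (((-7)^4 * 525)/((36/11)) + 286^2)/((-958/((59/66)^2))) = -8841949283/22762080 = -388.45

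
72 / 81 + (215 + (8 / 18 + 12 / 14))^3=10119968.43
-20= -20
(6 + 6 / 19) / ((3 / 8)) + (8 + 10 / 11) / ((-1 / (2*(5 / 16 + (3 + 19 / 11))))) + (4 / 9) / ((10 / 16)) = -29896993 / 413820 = -72.25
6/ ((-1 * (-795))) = 2/ 265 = 0.01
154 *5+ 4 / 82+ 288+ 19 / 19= 43421 / 41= 1059.05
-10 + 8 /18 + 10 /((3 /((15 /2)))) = 139 /9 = 15.44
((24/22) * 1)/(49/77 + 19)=1/18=0.06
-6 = -6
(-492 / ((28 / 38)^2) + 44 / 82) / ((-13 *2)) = 1819445 / 52234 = 34.83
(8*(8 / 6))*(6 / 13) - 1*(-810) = 10594 / 13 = 814.92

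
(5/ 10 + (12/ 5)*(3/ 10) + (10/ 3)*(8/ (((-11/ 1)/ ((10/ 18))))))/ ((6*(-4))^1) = 1883/ 356400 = 0.01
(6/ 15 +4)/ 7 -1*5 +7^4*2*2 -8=335707/ 35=9591.63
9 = 9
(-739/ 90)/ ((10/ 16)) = -2956/ 225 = -13.14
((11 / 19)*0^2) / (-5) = 0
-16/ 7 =-2.29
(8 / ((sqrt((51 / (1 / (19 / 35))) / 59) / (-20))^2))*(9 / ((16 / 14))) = 17346000 / 323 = 53702.79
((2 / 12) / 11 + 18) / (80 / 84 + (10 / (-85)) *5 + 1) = 13.21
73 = 73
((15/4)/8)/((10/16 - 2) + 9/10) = -75/76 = -0.99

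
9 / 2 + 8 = 25 / 2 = 12.50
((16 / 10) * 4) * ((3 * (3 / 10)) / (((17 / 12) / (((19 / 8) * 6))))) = 24624 / 425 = 57.94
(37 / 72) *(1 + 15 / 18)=407 / 432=0.94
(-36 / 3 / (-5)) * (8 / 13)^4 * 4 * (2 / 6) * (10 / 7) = 0.66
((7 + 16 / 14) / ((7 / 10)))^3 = 185193000 / 117649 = 1574.11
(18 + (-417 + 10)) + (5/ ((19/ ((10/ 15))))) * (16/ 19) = -421127/ 1083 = -388.85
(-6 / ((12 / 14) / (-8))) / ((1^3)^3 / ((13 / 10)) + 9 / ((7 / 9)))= 5096 / 1123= 4.54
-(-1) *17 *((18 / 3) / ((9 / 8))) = 272 / 3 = 90.67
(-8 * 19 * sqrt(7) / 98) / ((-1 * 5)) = 76 * sqrt(7) / 245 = 0.82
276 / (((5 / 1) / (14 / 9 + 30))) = 26128 / 15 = 1741.87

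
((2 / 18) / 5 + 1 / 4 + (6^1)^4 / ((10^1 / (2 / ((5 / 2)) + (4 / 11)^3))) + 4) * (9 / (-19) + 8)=1778152051 / 2069100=859.38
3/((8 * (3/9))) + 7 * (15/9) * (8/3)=2321/72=32.24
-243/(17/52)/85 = -12636/1445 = -8.74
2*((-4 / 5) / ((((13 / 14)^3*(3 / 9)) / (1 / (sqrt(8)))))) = -16464*sqrt(2) / 10985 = -2.12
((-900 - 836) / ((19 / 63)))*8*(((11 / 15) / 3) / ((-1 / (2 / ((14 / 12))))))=1833216 / 95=19297.01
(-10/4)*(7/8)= -35/16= -2.19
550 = 550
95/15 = 19/3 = 6.33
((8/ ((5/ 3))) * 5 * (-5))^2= 14400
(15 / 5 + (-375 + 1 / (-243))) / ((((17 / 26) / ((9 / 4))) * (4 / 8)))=-1175161 / 459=-2560.26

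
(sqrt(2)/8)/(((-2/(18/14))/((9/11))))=-81 * sqrt(2)/1232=-0.09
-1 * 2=-2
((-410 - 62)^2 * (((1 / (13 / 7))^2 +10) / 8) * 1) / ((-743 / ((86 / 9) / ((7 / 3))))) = -4164779792 / 2636907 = -1579.42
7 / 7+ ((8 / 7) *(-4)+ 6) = 17 / 7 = 2.43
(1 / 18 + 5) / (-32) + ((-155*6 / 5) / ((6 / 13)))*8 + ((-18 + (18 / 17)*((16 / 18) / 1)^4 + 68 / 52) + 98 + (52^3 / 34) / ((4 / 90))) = 927031213313 / 10310976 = 89907.22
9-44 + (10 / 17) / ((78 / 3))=-7730 / 221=-34.98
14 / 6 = 7 / 3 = 2.33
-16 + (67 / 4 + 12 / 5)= 63 / 20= 3.15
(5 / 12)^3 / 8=0.01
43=43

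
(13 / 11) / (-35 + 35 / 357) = -663 / 19580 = -0.03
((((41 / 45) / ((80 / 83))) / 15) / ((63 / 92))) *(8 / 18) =78269 / 1913625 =0.04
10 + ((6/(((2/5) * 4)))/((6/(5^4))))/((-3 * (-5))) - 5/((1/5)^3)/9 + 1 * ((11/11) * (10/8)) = -2315/72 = -32.15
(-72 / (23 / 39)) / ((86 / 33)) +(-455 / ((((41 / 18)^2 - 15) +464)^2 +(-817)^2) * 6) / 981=-35633160834506748 / 760623190656101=-46.85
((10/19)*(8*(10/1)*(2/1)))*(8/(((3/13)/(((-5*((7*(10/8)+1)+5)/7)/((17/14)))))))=-24544000/969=-25329.21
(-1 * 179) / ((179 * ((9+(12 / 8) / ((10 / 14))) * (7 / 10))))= -100 / 777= -0.13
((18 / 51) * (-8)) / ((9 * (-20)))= 4 / 255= 0.02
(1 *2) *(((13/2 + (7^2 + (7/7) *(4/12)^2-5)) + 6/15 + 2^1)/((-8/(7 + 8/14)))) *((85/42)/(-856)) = 4298671/18119808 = 0.24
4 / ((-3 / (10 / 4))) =-10 / 3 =-3.33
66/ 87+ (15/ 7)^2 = 7603/ 1421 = 5.35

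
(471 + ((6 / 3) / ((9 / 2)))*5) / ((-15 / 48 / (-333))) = 2521328 / 5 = 504265.60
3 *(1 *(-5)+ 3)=-6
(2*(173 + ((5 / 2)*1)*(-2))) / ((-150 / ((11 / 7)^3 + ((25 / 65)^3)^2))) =-51438737232 / 5912841025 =-8.70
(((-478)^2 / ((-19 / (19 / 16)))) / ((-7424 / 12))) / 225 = 57121 / 556800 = 0.10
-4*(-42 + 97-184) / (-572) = -129 / 143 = -0.90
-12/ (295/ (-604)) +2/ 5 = 7366/ 295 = 24.97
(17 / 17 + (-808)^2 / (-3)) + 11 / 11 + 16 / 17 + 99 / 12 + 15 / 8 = -88784173 / 408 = -217608.27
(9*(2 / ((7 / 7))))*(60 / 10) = 108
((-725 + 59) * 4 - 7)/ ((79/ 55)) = -146905/ 79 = -1859.56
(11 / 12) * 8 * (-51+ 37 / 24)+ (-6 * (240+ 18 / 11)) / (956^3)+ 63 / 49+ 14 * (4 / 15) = -270711056712461 / 756862389360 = -357.68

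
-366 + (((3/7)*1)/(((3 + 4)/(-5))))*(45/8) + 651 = 111045/392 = 283.28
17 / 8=2.12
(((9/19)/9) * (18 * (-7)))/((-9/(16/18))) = 0.65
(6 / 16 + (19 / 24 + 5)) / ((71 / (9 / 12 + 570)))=28157 / 568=49.57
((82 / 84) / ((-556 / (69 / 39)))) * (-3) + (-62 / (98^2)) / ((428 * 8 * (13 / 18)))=138397391 / 14855390368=0.01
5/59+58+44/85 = 293891/5015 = 58.60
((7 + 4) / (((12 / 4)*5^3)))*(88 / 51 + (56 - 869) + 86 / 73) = -33175879 / 1396125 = -23.76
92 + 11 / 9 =839 / 9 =93.22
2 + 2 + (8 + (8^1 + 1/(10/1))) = 201/10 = 20.10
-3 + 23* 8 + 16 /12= 547 /3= 182.33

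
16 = 16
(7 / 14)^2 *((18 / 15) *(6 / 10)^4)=0.04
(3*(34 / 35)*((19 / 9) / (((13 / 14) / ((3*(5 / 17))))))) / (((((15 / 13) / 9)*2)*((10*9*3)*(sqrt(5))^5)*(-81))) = -19*sqrt(5) / 2278125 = -0.00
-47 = -47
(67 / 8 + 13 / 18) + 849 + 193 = 75679 / 72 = 1051.10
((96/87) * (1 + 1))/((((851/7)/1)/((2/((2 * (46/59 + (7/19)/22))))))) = 11048576/484720239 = 0.02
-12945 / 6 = -4315 / 2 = -2157.50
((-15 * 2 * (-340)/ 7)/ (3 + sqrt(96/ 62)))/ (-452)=-79050/ 60907 + 3400 * sqrt(93)/ 60907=-0.76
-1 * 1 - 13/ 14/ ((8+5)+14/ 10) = -1073/ 1008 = -1.06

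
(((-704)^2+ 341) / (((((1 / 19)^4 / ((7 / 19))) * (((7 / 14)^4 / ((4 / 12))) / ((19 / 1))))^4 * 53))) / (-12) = -1875825710941060116176444274098176 / 4293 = -436949851139310532535859400000.00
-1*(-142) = 142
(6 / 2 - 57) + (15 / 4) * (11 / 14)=-2859 / 56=-51.05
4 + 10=14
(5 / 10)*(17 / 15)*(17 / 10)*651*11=689843 / 100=6898.43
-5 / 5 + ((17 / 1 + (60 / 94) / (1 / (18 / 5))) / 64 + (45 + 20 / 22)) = 1495929 / 33088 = 45.21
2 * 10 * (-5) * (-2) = 200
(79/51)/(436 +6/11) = 869/244902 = 0.00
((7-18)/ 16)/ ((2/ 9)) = -99/ 32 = -3.09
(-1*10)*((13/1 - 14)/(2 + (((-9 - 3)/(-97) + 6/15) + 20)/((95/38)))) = 12125/12379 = 0.98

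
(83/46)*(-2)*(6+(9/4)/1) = -2739/92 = -29.77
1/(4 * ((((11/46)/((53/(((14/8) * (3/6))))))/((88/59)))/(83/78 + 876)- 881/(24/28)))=-0.00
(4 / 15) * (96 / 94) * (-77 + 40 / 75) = -73408 / 3525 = -20.82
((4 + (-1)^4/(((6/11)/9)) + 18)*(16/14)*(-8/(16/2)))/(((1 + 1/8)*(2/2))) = -352/9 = -39.11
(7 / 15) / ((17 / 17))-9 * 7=-938 / 15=-62.53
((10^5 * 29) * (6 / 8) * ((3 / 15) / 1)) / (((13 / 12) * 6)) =66923.08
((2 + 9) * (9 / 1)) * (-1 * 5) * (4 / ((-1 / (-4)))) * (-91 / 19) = 37932.63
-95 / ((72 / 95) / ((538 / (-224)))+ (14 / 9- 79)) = 21849525 / 17884411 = 1.22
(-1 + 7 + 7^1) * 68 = 884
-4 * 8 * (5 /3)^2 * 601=-480800 /9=-53422.22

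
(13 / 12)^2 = 169 / 144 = 1.17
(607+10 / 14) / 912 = 709 / 1064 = 0.67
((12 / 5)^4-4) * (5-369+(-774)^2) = 17468979.25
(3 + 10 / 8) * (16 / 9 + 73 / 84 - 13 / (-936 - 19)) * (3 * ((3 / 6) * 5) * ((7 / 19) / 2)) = 10884437 / 696768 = 15.62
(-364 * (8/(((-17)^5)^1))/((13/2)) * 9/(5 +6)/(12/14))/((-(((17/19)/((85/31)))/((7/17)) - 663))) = 195510/429865966321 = 0.00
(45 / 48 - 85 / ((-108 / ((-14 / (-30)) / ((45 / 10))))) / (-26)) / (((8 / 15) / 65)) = 3541975 / 31104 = 113.88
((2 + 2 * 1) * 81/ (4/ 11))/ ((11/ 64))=5184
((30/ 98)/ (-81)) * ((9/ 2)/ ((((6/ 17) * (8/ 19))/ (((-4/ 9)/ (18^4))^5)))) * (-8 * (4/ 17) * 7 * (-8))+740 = 4283955735832853464124033072735/ 5789129372747099275843287936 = 740.00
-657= -657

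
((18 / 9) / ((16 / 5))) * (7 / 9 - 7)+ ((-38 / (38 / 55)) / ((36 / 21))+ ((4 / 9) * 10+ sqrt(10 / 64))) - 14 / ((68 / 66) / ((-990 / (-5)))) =-1665863 / 612+ sqrt(10) / 8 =-2721.60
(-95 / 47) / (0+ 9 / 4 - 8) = 380 / 1081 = 0.35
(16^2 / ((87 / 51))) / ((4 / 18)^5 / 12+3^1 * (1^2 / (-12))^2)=725594112 / 100949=7187.73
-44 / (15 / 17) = -748 / 15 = -49.87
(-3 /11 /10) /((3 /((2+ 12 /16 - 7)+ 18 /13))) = 149 /5720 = 0.03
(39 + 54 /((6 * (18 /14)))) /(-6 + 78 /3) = 23 /10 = 2.30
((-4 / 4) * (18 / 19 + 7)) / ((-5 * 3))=151 / 285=0.53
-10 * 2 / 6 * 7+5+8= -31 / 3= -10.33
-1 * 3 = -3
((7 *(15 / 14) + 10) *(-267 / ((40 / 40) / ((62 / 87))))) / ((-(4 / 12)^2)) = 869085 / 29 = 29968.45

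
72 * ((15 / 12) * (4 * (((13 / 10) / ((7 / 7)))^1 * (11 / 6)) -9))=48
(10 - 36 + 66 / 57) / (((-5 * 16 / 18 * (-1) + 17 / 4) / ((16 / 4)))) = -67968 / 5947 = -11.43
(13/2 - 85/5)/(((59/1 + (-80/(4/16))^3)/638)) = 77/376643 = 0.00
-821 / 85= -9.66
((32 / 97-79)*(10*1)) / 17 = -46.28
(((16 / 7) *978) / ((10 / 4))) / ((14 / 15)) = 958.04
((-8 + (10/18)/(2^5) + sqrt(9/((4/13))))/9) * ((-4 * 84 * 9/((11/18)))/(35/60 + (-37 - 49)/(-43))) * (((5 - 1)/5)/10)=105336/775 - 217728 * sqrt(13)/8525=43.83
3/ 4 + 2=11/ 4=2.75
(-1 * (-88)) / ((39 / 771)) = 22616 / 13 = 1739.69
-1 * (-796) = 796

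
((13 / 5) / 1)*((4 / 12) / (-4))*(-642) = 1391 / 10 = 139.10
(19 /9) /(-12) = -19 /108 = -0.18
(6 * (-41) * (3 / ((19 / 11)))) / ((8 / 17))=-69003 / 76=-907.93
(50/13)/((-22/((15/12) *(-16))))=500/143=3.50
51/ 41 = 1.24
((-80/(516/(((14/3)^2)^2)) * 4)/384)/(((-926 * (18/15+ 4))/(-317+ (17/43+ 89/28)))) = -3235904875/64905091992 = -0.05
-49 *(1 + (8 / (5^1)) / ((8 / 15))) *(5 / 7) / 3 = -140 / 3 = -46.67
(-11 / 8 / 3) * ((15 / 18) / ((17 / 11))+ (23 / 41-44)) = 1973477 / 100368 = 19.66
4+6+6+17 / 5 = 97 / 5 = 19.40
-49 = -49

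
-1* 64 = -64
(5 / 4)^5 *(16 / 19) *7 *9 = 161.90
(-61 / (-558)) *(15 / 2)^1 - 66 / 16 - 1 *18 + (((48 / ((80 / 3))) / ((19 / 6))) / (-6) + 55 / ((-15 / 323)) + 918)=-287.73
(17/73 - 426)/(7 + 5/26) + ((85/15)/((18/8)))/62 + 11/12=-2661787433/45703548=-58.24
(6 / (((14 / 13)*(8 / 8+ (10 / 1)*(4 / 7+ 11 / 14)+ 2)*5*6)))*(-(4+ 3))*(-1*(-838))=-38129 / 580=-65.74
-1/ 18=-0.06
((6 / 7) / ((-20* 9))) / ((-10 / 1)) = 1 / 2100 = 0.00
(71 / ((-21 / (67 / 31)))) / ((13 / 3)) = -4757 / 2821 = -1.69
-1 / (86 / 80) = -40 / 43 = -0.93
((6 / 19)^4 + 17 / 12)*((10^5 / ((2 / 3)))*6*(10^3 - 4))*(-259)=-43164000425700000 / 130321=-331212931344.14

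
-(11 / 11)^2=-1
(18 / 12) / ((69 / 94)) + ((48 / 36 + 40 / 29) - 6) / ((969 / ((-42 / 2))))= 1366793 / 646323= 2.11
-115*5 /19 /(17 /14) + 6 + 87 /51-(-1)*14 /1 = -1039 /323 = -3.22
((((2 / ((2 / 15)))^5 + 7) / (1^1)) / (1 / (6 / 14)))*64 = 145801344 / 7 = 20828763.43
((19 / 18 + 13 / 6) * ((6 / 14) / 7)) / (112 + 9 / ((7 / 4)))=29 / 17220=0.00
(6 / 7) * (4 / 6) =0.57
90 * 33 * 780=2316600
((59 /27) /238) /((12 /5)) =295 /77112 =0.00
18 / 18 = 1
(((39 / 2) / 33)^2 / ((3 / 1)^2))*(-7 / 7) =-169 / 4356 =-0.04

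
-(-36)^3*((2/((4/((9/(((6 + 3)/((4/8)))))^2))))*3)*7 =122472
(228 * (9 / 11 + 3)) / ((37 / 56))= 536256 / 407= 1317.58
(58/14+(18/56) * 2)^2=4489/196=22.90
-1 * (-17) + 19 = 36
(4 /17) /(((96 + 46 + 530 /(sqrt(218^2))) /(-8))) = -3488 /267631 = -0.01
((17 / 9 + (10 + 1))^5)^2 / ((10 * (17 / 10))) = 441143507864991563776 / 59275334817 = 7442277791.04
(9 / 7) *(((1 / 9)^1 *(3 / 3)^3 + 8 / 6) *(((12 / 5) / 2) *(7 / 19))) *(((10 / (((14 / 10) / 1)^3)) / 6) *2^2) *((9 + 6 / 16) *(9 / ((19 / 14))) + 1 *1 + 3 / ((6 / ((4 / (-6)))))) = 46562750 / 371469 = 125.35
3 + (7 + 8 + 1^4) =19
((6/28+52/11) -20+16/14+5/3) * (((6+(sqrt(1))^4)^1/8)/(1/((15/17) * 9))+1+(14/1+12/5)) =-31232021/104720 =-298.24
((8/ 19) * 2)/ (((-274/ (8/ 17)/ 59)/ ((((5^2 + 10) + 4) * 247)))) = -1914432/ 2329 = -822.00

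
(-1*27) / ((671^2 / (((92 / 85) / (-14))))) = 1242 / 267893395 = 0.00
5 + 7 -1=11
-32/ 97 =-0.33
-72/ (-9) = 8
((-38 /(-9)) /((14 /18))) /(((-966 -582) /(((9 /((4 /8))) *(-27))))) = 513 /301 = 1.70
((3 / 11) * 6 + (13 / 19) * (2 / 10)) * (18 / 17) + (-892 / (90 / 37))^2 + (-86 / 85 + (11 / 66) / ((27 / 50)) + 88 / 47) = 134480.09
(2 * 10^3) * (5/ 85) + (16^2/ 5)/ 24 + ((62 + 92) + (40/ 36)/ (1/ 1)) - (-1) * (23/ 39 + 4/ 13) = 2742721/ 9945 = 275.79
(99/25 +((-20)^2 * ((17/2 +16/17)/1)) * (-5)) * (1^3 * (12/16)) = -24069951/1700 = -14158.79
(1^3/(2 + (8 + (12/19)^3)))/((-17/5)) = -34295/1195406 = -0.03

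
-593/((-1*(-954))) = -593/954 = -0.62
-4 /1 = -4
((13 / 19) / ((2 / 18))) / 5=117 / 95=1.23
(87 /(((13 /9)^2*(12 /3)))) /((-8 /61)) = -429867 /5408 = -79.49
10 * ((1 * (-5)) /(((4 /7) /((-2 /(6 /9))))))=525 /2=262.50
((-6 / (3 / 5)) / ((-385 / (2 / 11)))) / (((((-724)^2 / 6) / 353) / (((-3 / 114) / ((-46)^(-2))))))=-560211 / 527222773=-0.00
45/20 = 9/4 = 2.25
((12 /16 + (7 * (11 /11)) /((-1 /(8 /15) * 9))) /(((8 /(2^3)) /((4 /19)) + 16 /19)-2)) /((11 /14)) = 6878 /57915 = 0.12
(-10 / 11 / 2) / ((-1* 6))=5 / 66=0.08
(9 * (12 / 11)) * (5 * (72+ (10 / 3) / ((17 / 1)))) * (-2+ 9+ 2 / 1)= 31897.54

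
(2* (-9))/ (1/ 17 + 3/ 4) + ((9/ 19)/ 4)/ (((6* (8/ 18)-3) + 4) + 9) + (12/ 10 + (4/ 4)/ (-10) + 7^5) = 2666265177/ 158840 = 16785.85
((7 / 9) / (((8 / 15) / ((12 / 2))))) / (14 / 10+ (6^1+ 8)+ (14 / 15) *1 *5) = 75 / 172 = 0.44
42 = 42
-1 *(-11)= 11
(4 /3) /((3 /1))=0.44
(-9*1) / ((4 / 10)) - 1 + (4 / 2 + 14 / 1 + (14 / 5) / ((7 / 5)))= -11 / 2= -5.50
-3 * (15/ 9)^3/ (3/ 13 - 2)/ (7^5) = 1625/ 3479049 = 0.00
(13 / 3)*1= 13 / 3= 4.33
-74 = -74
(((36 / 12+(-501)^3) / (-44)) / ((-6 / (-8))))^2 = 1757048805471556 / 121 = 14521064508029.39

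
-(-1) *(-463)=-463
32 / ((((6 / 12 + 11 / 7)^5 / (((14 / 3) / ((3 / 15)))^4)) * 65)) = 82644187136000 / 21598239897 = 3826.43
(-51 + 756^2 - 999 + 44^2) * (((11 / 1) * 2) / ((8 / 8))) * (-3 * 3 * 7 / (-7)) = 113339556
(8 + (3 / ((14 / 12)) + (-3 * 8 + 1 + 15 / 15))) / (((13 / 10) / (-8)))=6400 / 91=70.33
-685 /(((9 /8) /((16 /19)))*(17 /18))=-175360 /323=-542.91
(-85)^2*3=21675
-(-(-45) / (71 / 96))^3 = -80621568000 / 357911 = -225255.91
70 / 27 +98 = 100.59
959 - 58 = 901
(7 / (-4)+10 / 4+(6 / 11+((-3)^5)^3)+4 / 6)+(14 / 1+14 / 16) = -3788107003 / 264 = -14348890.16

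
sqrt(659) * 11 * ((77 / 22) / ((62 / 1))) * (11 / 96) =847 * sqrt(659) / 11904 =1.83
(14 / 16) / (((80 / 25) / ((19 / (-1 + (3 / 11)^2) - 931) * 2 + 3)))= -532015 / 1024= -519.55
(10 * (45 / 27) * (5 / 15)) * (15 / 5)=16.67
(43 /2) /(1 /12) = 258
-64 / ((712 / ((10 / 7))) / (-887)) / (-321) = -70960 / 199983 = -0.35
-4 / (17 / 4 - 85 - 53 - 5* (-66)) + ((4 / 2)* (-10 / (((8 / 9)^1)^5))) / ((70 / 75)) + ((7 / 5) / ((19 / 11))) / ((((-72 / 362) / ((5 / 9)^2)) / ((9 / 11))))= -5495757914137 / 138556293120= -39.66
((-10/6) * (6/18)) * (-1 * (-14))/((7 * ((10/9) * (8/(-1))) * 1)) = 0.12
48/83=0.58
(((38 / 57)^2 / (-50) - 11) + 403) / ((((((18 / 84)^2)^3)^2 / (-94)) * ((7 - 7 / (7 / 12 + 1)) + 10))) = -8930517375045972901888 / 28578239775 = -312493612110.37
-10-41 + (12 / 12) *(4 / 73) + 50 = -69 / 73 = -0.95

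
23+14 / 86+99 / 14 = 18201 / 602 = 30.23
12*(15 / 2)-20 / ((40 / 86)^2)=-49 / 20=-2.45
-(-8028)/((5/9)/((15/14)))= 108378/7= 15482.57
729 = 729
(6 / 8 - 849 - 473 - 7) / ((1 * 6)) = -1771 / 8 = -221.38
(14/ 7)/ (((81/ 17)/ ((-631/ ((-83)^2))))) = -21454/ 558009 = -0.04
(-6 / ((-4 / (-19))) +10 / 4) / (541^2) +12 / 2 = 6.00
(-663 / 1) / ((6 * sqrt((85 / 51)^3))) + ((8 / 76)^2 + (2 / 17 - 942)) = -5780264 / 6137 - 663 * sqrt(15) / 50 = -993.23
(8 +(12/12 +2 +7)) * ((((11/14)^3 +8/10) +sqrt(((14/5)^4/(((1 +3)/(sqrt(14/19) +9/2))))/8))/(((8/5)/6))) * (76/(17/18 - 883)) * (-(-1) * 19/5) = -452466 * sqrt(38 * sqrt(266) +3249)/396925 - 1546644213/54458110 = -99.30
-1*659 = -659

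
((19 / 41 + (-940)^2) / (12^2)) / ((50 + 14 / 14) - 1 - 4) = 133.39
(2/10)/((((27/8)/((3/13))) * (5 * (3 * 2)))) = 4/8775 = 0.00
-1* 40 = -40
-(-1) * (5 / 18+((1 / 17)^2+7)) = 37877 / 5202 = 7.28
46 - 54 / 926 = 21271 / 463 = 45.94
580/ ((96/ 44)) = 1595/ 6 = 265.83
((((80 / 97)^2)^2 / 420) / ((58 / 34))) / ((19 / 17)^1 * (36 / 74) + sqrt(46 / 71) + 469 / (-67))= -1262847337676800 / 12429547125337599789-2754927411200 * sqrt(3266) / 12429547125337599789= -0.00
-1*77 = -77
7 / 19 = 0.37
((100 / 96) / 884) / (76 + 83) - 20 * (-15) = 1012003225 / 3373344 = 300.00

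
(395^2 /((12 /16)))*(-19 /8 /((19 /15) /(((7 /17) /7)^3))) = -780125 /9826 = -79.39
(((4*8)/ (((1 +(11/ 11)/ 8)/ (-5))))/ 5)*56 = -14336/ 9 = -1592.89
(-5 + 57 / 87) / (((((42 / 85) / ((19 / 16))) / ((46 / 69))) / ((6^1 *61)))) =-295545 / 116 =-2547.80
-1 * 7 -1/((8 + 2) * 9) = -631/90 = -7.01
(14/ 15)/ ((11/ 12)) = 56/ 55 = 1.02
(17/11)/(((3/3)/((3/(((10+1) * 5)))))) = 51/605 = 0.08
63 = 63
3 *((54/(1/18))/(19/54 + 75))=38.70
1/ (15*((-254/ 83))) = -83/ 3810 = -0.02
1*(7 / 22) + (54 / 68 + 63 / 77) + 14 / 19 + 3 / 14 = 2.88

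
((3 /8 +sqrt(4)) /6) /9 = 19 /432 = 0.04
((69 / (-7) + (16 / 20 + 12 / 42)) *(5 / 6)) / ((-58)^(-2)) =-516374 / 21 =-24589.24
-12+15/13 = -141/13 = -10.85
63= 63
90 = 90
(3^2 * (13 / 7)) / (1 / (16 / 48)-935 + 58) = -117 / 6118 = -0.02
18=18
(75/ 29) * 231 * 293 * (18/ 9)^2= 20304900/ 29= 700168.97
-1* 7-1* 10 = -17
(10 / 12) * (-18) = -15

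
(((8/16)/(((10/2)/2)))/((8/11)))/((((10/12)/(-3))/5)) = -99/20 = -4.95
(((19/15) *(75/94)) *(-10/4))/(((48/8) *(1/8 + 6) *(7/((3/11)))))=-475/177331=-0.00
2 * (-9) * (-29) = 522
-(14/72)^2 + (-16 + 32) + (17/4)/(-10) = 100681/6480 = 15.54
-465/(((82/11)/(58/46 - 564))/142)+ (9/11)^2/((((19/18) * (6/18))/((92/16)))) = 21612691681653/4335914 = 4984575.73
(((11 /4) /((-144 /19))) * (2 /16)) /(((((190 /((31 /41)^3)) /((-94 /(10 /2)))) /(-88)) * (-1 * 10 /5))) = 169421417 /1984924800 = 0.09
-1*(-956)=956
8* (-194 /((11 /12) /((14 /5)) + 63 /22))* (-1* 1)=486.37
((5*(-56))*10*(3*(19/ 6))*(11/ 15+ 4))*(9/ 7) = -161880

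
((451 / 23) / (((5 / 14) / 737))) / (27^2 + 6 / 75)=2115190 / 38111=55.50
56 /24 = 7 /3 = 2.33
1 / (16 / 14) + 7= 63 / 8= 7.88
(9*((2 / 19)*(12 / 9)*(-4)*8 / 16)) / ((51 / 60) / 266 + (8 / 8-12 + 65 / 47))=631680 / 2403841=0.26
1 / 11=0.09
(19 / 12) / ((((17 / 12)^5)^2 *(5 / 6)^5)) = 762326588325888 / 6299980938903125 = 0.12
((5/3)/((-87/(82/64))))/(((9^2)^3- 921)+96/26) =-2665/57602140416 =-0.00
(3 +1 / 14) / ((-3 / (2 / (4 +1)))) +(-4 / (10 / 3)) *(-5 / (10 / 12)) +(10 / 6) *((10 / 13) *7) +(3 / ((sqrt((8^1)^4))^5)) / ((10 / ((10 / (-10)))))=15403900206831 / 977105059840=15.76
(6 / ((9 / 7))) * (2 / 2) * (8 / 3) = 112 / 9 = 12.44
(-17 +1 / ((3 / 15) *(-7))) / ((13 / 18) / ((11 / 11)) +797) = -2232 / 100513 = -0.02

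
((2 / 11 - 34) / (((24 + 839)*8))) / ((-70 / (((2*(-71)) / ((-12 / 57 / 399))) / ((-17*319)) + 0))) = -0.00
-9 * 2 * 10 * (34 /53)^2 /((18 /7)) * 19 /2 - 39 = -878291 /2809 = -312.67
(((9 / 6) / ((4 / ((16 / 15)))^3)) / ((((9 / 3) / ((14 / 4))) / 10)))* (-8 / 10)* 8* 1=-2.12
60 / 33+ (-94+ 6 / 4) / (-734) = 31395 / 16148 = 1.94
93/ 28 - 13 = -9.68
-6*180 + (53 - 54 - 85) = -1166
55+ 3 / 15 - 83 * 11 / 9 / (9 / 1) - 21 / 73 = 1290238 / 29565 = 43.64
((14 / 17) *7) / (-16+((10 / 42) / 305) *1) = -125538 / 348415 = -0.36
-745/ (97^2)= -745/ 9409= -0.08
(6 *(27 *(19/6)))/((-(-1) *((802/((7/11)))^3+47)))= 175959/686595844369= 0.00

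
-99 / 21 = -33 / 7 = -4.71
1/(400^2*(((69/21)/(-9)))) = -63/3680000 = -0.00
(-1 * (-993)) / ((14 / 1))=993 / 14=70.93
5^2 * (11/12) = 275/12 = 22.92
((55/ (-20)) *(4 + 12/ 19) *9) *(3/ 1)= -6534/ 19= -343.89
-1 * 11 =-11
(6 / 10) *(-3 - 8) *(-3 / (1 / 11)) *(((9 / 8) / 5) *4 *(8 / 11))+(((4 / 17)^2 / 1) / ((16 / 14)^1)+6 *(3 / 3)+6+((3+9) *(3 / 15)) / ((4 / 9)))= 1156061 / 7225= 160.01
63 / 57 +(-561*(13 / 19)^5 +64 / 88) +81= -35131951 / 27237089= -1.29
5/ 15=1/ 3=0.33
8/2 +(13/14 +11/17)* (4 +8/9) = 4178/357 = 11.70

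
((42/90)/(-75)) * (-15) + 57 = 4282/75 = 57.09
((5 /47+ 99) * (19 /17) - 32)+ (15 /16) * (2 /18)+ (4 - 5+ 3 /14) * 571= -5839451 /15792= -369.77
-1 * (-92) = 92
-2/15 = -0.13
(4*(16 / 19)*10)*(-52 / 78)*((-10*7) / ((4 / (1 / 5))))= 4480 / 57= 78.60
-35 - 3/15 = -176/5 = -35.20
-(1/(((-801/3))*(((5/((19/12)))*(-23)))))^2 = -361/135762771600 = -0.00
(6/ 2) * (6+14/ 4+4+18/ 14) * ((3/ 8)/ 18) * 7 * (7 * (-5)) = -7245/ 32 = -226.41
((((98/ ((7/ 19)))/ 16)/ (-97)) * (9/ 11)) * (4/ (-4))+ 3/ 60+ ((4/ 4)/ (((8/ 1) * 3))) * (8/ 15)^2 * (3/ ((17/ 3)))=2138633/ 10883400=0.20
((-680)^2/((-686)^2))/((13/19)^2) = 41731600/19882681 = 2.10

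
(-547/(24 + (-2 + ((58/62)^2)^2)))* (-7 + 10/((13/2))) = 35866785077/273321659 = 131.23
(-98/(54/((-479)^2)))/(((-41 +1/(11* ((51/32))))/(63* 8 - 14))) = 1030160262670/206721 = 4983336.30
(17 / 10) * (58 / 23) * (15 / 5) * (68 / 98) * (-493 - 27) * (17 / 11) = -88905648 / 12397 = -7171.55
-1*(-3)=3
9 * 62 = 558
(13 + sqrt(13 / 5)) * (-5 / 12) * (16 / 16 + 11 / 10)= -91 / 8 - 7 * sqrt(65) / 40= -12.79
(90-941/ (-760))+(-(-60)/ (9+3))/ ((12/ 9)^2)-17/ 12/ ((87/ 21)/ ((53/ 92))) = 17841112/ 190095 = 93.85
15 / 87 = 5 / 29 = 0.17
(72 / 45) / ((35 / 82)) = 656 / 175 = 3.75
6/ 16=3/ 8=0.38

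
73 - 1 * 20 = 53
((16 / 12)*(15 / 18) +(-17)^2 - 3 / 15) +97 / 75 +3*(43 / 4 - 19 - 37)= 139909 / 900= 155.45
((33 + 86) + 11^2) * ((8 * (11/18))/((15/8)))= 5632/9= 625.78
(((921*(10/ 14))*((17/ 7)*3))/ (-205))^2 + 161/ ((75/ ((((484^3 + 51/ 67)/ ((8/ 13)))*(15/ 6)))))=64171210612023245207/ 64900182480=988767799.41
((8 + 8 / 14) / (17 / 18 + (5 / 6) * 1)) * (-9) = -1215 / 28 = -43.39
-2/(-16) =1/8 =0.12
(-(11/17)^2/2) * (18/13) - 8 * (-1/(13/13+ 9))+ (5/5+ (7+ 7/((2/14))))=1080328/18785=57.51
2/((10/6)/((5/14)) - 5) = -6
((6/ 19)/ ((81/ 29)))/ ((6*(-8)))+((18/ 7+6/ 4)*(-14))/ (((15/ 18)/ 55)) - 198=-48755549/ 12312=-3960.00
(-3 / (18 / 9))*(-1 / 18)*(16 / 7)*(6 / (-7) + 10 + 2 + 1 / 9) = 2836 / 1323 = 2.14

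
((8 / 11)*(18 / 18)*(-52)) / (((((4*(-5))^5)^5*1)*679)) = 0.00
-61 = -61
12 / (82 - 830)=-3 / 187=-0.02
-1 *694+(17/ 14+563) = -1817/ 14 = -129.79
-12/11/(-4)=3/11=0.27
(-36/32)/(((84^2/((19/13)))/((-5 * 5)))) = 475/81536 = 0.01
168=168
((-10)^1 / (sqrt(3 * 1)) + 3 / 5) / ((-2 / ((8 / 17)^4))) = -6144 / 417605 + 20480 * sqrt(3) / 250563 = 0.13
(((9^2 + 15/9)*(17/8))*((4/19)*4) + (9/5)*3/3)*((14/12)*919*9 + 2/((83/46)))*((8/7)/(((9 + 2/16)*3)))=2187590037536/36263115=60325.49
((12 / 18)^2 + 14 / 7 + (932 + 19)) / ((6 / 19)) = 163039 / 54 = 3019.24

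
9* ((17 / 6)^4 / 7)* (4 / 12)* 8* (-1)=-83521 / 378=-220.96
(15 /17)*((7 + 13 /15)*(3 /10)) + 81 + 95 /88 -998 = -6835509 /7480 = -913.84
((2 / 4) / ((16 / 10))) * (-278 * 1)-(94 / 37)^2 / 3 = -2925053 / 32856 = -89.03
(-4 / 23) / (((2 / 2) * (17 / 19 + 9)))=-19 / 1081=-0.02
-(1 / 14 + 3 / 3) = -15 / 14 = -1.07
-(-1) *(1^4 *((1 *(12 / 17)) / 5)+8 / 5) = 1.74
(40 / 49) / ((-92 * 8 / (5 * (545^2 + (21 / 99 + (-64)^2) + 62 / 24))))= -331236175 / 198352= -1669.94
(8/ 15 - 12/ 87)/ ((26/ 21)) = 602/ 1885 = 0.32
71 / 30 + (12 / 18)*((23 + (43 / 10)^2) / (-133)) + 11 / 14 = 58741 / 19950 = 2.94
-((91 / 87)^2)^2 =-68574961 / 57289761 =-1.20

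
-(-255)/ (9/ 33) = 935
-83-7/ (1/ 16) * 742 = -83187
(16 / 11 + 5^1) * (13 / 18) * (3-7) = -1846 / 99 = -18.65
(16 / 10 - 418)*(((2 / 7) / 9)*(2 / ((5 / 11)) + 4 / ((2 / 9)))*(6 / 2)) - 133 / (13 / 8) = -315304 / 325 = -970.17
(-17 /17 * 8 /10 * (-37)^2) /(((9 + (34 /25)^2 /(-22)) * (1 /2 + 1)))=-15059000 /183891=-81.89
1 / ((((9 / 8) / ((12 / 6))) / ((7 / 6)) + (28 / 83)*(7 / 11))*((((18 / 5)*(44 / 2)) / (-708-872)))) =-9179800 / 320643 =-28.63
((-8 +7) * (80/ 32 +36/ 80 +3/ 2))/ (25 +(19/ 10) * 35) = -89/ 1830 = -0.05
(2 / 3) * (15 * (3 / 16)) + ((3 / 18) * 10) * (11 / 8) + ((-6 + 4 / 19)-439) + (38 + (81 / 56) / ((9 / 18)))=-637969 / 1596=-399.73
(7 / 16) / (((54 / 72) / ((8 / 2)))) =7 / 3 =2.33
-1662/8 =-831/4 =-207.75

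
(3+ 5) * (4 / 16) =2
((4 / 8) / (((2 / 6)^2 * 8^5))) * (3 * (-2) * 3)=-81 / 32768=-0.00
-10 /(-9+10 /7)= 70 /53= 1.32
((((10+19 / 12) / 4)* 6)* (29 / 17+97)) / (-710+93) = -116621 / 41956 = -2.78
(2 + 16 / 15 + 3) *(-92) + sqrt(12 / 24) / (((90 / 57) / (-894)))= -8372 / 15- 2831 *sqrt(2) / 10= -958.50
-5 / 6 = -0.83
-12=-12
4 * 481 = 1924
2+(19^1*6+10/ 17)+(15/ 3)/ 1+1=2084/ 17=122.59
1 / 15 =0.07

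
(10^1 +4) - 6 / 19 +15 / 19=275 / 19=14.47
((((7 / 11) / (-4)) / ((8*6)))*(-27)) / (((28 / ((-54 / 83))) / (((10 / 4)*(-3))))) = 3645 / 233728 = 0.02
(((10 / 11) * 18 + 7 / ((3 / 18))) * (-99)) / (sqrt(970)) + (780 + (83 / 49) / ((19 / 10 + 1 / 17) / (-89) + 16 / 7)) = 1310285330 / 1678243 - 2889 * sqrt(970) / 485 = 595.23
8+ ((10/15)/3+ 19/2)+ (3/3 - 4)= 265/18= 14.72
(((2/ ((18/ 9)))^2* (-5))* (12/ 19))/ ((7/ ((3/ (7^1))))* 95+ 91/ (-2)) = -360/ 171703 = -0.00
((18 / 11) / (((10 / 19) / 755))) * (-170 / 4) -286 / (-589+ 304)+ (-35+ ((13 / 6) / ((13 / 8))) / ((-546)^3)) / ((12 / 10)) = -99791.12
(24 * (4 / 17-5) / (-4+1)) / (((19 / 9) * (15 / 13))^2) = 985608 / 153425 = 6.42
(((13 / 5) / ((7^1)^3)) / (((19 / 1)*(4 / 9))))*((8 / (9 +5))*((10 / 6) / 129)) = 0.00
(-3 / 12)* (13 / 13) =-1 / 4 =-0.25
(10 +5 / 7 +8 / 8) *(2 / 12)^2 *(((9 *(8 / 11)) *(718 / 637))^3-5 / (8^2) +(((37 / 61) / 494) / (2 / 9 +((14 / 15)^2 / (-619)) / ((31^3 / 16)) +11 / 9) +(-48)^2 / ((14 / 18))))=7030888135218645943314032712145 / 6423443627456944207806470784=1094.57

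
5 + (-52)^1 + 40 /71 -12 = -4149 /71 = -58.44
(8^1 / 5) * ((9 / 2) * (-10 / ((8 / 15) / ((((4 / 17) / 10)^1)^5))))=-864 / 887410625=-0.00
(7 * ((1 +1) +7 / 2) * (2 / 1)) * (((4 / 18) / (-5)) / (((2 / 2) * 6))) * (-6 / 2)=77 / 45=1.71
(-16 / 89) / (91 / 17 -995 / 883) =-120088 / 2822991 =-0.04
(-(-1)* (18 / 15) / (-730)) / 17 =-3 / 31025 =-0.00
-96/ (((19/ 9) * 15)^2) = -864/ 9025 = -0.10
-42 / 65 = -0.65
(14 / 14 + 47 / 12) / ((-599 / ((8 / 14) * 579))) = -11387 / 4193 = -2.72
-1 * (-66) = 66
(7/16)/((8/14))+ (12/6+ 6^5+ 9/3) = 498033/64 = 7781.77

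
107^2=11449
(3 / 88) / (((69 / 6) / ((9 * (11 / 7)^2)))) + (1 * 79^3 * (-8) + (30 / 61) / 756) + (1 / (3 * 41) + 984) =-400131740167469 / 101470572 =-3943327.93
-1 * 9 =-9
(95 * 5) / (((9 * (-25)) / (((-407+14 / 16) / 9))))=6859 / 72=95.26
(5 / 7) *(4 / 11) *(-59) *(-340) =401200 / 77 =5210.39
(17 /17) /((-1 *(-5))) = 1 /5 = 0.20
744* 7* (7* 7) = 255192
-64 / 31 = -2.06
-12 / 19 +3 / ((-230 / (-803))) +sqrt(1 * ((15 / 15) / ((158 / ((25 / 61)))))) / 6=5 * sqrt(9638) / 57828 +43011 / 4370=9.85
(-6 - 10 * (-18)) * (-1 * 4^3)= -11136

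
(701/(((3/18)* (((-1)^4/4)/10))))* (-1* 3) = -504720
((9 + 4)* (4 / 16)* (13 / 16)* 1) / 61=169 / 3904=0.04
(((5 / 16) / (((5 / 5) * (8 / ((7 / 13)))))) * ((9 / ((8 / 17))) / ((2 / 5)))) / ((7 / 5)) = 0.72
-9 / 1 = -9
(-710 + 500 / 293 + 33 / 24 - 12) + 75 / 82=-69003045 / 96104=-718.00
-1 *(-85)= 85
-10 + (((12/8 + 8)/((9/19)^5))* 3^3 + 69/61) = 2867432407/266814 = 10746.93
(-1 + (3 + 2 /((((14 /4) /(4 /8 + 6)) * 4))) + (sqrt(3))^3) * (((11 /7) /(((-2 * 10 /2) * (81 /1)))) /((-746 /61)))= 0.00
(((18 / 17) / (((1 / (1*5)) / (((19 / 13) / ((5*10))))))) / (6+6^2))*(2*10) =114 / 1547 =0.07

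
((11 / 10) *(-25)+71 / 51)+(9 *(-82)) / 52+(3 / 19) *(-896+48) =-2194333 / 12597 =-174.19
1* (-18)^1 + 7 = -11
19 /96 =0.20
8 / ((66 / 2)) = 8 / 33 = 0.24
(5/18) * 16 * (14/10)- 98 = -826/9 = -91.78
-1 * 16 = -16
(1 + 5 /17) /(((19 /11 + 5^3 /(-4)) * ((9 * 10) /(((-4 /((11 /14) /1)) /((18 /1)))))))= 1232 /8943615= 0.00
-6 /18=-1 /3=-0.33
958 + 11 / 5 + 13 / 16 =76881 / 80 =961.01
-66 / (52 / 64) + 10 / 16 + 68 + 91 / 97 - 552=-563.67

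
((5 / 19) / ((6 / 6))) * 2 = 10 / 19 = 0.53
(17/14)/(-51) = -1/42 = -0.02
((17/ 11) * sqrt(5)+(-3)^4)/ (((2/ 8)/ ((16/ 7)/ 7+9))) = 31076 * sqrt(5)/ 539+148068/ 49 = 3150.72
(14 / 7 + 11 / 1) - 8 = 5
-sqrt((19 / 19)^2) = -1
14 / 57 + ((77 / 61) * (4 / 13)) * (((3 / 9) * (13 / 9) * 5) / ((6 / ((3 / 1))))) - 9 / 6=-49247 / 62586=-0.79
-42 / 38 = -21 / 19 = -1.11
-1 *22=-22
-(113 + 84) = -197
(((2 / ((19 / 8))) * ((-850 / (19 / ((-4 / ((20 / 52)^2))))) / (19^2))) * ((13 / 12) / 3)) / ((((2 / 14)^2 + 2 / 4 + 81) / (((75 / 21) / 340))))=1230320 / 9370210221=0.00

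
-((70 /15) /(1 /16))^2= -50176 /9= -5575.11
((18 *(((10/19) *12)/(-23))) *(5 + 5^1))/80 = -270/437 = -0.62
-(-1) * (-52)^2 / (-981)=-2704 / 981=-2.76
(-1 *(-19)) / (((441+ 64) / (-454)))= -8626 / 505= -17.08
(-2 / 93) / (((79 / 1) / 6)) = -4 / 2449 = -0.00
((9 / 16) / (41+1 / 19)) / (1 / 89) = 5073 / 4160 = 1.22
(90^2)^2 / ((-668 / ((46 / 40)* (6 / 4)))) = -56588625 / 334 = -169427.02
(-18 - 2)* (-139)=2780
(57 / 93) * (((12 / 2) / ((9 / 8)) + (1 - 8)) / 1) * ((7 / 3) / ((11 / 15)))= -3325 / 1023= -3.25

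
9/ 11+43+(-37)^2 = 15541/ 11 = 1412.82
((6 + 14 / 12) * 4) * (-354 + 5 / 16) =-243337 / 24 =-10139.04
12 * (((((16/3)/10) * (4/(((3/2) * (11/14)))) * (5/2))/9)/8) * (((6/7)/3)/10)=32/1485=0.02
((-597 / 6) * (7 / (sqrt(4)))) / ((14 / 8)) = -199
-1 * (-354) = 354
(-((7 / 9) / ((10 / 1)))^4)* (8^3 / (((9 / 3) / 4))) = -307328 / 12301875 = -0.02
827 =827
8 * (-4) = -32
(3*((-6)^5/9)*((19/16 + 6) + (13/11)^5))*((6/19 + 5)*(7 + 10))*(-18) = 122473418636916/3059969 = 40024398.49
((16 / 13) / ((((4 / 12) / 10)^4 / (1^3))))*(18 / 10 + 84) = 85536000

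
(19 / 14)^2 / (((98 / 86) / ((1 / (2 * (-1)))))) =-15523 / 19208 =-0.81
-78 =-78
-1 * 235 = -235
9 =9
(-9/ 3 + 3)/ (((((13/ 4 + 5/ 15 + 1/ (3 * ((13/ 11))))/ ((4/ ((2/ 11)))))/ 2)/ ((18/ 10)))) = 0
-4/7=-0.57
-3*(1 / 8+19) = -459 / 8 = -57.38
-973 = -973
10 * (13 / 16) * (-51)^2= 169065 / 8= 21133.12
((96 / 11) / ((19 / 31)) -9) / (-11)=-1095 / 2299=-0.48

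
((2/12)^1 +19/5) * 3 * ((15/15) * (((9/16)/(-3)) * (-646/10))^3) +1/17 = 1840638161807/87040000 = 21147.04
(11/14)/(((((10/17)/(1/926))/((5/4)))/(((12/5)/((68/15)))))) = 99/103712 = 0.00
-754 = -754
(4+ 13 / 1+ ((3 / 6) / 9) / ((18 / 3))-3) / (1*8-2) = 2.33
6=6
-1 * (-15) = 15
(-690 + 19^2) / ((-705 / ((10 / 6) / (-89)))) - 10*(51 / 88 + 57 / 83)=-37067809 / 2925252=-12.67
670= 670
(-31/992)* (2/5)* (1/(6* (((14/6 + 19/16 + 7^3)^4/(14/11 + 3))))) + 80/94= 168385631850451837336/197853117424424433785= 0.85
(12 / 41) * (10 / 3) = 40 / 41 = 0.98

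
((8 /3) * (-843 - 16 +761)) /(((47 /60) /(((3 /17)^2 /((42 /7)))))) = -1.73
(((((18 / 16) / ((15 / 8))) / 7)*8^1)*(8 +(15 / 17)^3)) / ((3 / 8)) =390208 / 24565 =15.88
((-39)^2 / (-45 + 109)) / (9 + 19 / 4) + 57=51681 / 880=58.73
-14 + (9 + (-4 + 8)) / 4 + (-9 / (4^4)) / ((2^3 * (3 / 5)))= -22031 / 2048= -10.76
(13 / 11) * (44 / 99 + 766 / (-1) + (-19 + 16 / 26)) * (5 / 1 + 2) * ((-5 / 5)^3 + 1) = 0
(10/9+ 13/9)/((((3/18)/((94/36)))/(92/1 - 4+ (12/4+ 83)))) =62698/9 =6966.44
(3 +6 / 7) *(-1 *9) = -34.71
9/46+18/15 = 321/230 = 1.40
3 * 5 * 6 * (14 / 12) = 105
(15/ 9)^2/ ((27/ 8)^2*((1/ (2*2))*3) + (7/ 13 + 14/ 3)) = 83200/ 411783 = 0.20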